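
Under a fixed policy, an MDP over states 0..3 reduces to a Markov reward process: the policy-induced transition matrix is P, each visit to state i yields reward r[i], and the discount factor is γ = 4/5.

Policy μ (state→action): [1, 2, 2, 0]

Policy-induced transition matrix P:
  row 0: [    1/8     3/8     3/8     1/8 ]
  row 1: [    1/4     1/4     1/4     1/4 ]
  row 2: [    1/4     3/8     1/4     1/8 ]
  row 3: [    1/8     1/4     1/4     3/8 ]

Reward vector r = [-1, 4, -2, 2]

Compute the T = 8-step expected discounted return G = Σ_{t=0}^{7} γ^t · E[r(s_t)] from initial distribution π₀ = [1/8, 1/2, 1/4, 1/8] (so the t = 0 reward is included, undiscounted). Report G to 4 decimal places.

t=0: π = [0.1250, 0.5000, 0.2500, 0.1250], E[r] = 1.6250, γ^t·E[r] = 1.625000, running G = 1.625000
t=1: π = [0.2188, 0.2969, 0.2656, 0.2188], E[r] = 0.8750, γ^t·E[r] = 0.700000, running G = 2.325000
t=2: π = [0.1953, 0.3105, 0.2773, 0.2168], E[r] = 0.9258, γ^t·E[r] = 0.592500, running G = 2.917500
t=3: π = [0.1985, 0.3091, 0.2744, 0.2180], E[r] = 0.9250, γ^t·E[r] = 0.473625, running G = 3.391125
t=4: π = [0.1979, 0.3091, 0.2748, 0.2181], E[r] = 0.9252, γ^t·E[r] = 0.378950, running G = 3.770075
t=5: π = [0.1980, 0.3091, 0.2747, 0.2182], E[r] = 0.9252, γ^t·E[r] = 0.303185, running G = 4.073260
t=6: π = [0.1980, 0.3091, 0.2747, 0.2182], E[r] = 0.9252, γ^t·E[r] = 0.242549, running G = 4.315809
t=7: π = [0.1980, 0.3091, 0.2747, 0.2182], E[r] = 0.9253, γ^t·E[r] = 0.194039, running G = 4.509848

G = 4.5098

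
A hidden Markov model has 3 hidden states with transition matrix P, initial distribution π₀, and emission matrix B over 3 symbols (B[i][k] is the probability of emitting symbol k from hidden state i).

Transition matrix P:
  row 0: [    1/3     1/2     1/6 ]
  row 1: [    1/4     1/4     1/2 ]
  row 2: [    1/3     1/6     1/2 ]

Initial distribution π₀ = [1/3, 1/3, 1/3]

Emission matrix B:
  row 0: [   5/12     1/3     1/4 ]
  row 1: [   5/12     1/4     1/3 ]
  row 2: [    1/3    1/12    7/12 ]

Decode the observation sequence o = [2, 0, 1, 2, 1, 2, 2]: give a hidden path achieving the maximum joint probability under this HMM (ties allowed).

t=0: δ = [8.333e-02, 1.111e-01, 1.944e-01]  (obs o_0=2)
t=1: δ = [2.701e-02, 1.736e-02, 3.241e-02]  ψ = [2, 0, 2]  (obs o_1=0)
t=2: δ = [3.601e-03, 3.376e-03, 1.350e-03]  ψ = [2, 0, 2]  (obs o_2=1)
t=3: δ = [3.001e-04, 6.001e-04, 9.846e-04]  ψ = [0, 0, 1]  (obs o_3=2)
t=4: δ = [1.094e-04, 4.103e-05, 4.103e-05]  ψ = [2, 2, 2]  (obs o_4=1)
t=5: δ = [9.117e-06, 1.823e-05, 1.197e-05]  ψ = [0, 0, 1]  (obs o_5=2)
t=6: δ = [1.140e-06, 1.519e-06, 5.318e-06]  ψ = [1, 0, 1]  (obs o_6=2)
backtrack: best end state = 2; path = [2, 0, 1, 2, 0, 1, 2]

path = [2, 0, 1, 2, 0, 1, 2]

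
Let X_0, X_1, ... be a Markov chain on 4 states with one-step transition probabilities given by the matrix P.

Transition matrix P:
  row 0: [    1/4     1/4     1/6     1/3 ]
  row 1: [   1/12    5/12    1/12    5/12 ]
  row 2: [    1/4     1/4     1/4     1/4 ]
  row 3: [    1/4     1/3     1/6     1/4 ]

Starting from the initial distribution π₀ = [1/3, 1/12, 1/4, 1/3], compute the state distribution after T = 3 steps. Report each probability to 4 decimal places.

π = [0.1962, 0.3303, 0.1529, 0.3206]

t=0: π = [0.3333, 0.0833, 0.2500, 0.3333]
t=1: π = [0.2361, 0.2917, 0.1806, 0.2917]
t=2: π = [0.2014, 0.3229, 0.1574, 0.3183]
t=3: π = [0.1962, 0.3303, 0.1529, 0.3206]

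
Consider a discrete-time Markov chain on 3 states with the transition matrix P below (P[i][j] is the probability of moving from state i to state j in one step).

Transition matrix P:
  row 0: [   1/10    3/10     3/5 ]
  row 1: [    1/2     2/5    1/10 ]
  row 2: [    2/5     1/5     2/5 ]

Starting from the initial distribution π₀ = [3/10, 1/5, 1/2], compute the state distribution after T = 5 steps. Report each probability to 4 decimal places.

t=0: π = [0.3000, 0.2000, 0.5000]
t=1: π = [0.3300, 0.2700, 0.4000]
t=2: π = [0.3280, 0.2870, 0.3850]
t=3: π = [0.3303, 0.2902, 0.3795]
t=4: π = [0.3299, 0.2911, 0.3790]
t=5: π = [0.3301, 0.2912, 0.3787]

π = [0.3301, 0.2912, 0.3787]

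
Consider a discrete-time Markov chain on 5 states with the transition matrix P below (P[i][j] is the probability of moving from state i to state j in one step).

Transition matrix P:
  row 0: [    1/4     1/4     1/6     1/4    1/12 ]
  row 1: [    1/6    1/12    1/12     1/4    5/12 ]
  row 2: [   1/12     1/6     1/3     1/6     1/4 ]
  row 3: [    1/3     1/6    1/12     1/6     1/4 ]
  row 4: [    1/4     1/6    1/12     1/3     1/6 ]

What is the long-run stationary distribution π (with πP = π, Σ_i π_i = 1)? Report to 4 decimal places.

π = [0.2326, 0.1717, 0.1370, 0.2373, 0.2214]

Balance equations π_j = Σ_i π_i·P[i][j]:
  π_0 = 1/4·π_0 + 1/6·π_1 + 1/12·π_2 + 1/3·π_3 + 1/4·π_4
  π_1 = 1/4·π_0 + 1/12·π_1 + 1/6·π_2 + 1/6·π_3 + 1/6·π_4
  π_2 = 1/6·π_0 + 1/12·π_1 + 1/3·π_2 + 1/12·π_3 + 1/12·π_4
  π_3 = 1/4·π_0 + 1/4·π_1 + 1/6·π_2 + 1/6·π_3 + 1/3·π_4
  normalize: π_0 + π_1 + π_2 + π_3 + π_4 = 1
Solving the linear system gives exactly π = [787/3383, 581/3383, 1390/10149, 2408/10149, 749/3383].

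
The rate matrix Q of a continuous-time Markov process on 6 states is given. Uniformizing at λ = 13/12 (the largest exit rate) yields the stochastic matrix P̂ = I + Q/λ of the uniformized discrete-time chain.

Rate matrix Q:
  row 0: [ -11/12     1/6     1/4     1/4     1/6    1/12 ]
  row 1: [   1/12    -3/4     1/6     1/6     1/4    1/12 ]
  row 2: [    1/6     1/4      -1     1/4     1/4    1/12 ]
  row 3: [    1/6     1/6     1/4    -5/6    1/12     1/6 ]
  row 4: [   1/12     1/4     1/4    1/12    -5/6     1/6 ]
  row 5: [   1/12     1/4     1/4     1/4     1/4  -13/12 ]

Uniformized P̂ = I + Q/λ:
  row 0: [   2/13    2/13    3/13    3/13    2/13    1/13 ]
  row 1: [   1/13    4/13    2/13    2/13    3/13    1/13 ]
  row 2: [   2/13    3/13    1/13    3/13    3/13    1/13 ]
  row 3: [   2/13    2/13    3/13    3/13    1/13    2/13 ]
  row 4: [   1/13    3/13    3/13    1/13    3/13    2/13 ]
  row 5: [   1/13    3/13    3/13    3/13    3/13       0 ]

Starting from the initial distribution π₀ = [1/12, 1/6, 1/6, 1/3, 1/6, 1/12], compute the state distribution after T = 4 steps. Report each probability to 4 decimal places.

π = [0.1141, 0.2251, 0.1850, 0.1838, 0.1936, 0.0983]

t=0: π = [0.0833, 0.1667, 0.1667, 0.3333, 0.1667, 0.0833]
t=1: π = [0.1218, 0.2115, 0.1923, 0.1923, 0.1731, 0.1090]
t=2: π = [0.1159, 0.2229, 0.1849, 0.1879, 0.1918, 0.0966]
t=3: π = [0.1145, 0.2245, 0.1852, 0.1841, 0.1930, 0.0987]
t=4: π = [0.1141, 0.2251, 0.1850, 0.1838, 0.1936, 0.0983]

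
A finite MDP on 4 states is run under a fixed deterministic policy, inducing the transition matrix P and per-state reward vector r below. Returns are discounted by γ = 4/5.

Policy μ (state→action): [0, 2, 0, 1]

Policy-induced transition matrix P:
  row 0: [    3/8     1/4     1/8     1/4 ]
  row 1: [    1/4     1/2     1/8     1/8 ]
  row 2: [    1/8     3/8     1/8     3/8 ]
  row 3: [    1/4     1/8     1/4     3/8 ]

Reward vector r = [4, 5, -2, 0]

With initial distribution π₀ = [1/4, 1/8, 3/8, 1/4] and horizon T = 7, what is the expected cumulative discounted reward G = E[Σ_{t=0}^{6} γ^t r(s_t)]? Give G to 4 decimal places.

G = 7.4775

t=0: π = [0.2500, 0.1250, 0.3750, 0.2500], E[r] = 0.8750, γ^t·E[r] = 0.875000, running G = 0.875000
t=1: π = [0.2344, 0.2969, 0.1563, 0.3125], E[r] = 2.1094, γ^t·E[r] = 1.687500, running G = 2.562500
t=2: π = [0.2598, 0.3047, 0.1641, 0.2715], E[r] = 2.2344, γ^t·E[r] = 1.430000, running G = 3.992500
t=3: π = [0.2620, 0.3127, 0.1589, 0.2664], E[r] = 2.2937, γ^t·E[r] = 1.174375, running G = 5.166875
t=4: π = [0.2629, 0.3148, 0.1583, 0.2641], E[r] = 2.3087, γ^t·E[r] = 0.945650, running G = 6.112525
t=5: π = [0.2631, 0.3155, 0.1580, 0.2635], E[r] = 2.3136, γ^t·E[r] = 0.758125, running G = 6.870650
t=6: π = [0.2631, 0.3157, 0.1579, 0.2632], E[r] = 2.3151, γ^t·E[r] = 0.606890, running G = 7.477540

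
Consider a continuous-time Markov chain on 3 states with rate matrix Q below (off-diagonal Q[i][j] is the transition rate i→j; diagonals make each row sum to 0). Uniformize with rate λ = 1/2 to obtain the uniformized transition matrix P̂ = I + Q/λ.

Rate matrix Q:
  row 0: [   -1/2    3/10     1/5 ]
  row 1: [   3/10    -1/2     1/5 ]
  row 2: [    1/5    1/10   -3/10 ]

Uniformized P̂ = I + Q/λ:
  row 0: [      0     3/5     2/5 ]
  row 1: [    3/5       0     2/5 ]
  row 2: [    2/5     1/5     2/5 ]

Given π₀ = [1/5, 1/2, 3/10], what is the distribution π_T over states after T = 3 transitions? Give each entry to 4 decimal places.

π = [0.3592, 0.2408, 0.4000]

t=0: π = [0.2000, 0.5000, 0.3000]
t=1: π = [0.4200, 0.1800, 0.4000]
t=2: π = [0.2680, 0.3320, 0.4000]
t=3: π = [0.3592, 0.2408, 0.4000]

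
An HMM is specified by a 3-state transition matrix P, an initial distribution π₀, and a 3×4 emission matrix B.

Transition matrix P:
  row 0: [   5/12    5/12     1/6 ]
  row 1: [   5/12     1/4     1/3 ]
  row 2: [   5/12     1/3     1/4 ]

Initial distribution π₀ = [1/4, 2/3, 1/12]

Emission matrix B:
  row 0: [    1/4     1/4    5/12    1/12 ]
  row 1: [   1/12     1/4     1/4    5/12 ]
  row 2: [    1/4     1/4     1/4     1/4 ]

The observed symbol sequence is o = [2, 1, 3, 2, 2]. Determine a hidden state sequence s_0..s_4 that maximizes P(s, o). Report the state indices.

t=0: δ = [1.042e-01, 1.667e-01, 2.083e-02]  (obs o_0=2)
t=1: δ = [1.736e-02, 1.085e-02, 1.389e-02]  ψ = [1, 0, 1]  (obs o_1=1)
t=2: δ = [6.028e-04, 3.014e-03, 9.042e-04]  ψ = [0, 0, 1]  (obs o_2=3)
t=3: δ = [5.233e-04, 1.884e-04, 2.512e-04]  ψ = [1, 1, 1]  (obs o_3=2)
t=4: δ = [9.085e-05, 5.451e-05, 2.180e-05]  ψ = [0, 0, 0]  (obs o_4=2)
backtrack: best end state = 0; path = [1, 0, 1, 0, 0]

path = [1, 0, 1, 0, 0]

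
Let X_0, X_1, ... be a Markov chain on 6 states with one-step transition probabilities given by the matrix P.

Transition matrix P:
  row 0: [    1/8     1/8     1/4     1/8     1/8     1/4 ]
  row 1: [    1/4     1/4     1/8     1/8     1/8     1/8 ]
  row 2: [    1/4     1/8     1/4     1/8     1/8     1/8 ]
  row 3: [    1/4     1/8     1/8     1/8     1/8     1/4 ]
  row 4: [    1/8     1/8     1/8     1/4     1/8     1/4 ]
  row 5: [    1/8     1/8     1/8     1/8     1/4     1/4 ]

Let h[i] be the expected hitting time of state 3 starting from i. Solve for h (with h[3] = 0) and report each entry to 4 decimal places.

First-step conditioning: h[3] = 0; for i ≠ 3, h[i] = 1 + Σ_k P[i][k]·h[k].
  h[0] = 1 + 1/8·h[0] + 1/8·h[1] + 1/4·h[2] + 1/8·h[4] + 1/4·h[5]
  h[1] = 1 + 1/4·h[0] + 1/4·h[1] + 1/8·h[2] + 1/8·h[4] + 1/8·h[5]
  h[2] = 1 + 1/4·h[0] + 1/8·h[1] + 1/4·h[2] + 1/8·h[4] + 1/8·h[5]
  h[4] = 1 + 1/8·h[0] + 1/8·h[1] + 1/8·h[2] + 1/8·h[4] + 1/4·h[5]
  h[5] = 1 + 1/8·h[0] + 1/8·h[1] + 1/8·h[2] + 1/4·h[4] + 1/4·h[5]
Solving the 5×5 linear system over states ≠ 3 gives exactly h = [4024/579, 1344/193, 1344/193, 0, 3520/579, 1320/193] (h[3] = 0 is the target).

h = [6.9499, 6.9637, 6.9637, 0.0000, 6.0794, 6.8394]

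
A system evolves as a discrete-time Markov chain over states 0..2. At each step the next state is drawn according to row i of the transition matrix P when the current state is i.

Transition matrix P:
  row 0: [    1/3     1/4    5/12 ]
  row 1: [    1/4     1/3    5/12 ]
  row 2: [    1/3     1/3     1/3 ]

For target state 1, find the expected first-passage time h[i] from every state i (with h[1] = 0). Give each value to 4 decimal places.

First-step conditioning: h[1] = 0; for i ≠ 1, h[i] = 1 + Σ_k P[i][k]·h[k].
  h[0] = 1 + 1/3·h[0] + 5/12·h[2]
  h[2] = 1 + 1/3·h[0] + 1/3·h[2]
Solving the 2×2 linear system over states ≠ 1 gives exactly h = [39/11, 0, 36/11] (h[1] = 0 is the target).

h = [3.5455, 0.0000, 3.2727]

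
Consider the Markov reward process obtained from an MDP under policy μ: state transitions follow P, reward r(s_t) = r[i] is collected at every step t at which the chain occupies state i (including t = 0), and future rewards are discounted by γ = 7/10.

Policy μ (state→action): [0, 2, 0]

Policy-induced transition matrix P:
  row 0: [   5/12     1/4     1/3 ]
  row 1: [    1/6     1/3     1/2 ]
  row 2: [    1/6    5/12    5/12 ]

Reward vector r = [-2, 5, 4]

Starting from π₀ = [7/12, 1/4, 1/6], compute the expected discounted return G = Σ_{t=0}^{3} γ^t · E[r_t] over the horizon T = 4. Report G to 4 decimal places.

t=0: π = [0.5833, 0.2500, 0.1667], E[r] = 0.7500, γ^t·E[r] = 0.750000, running G = 0.750000
t=1: π = [0.3125, 0.2986, 0.3889], E[r] = 2.4236, γ^t·E[r] = 1.696528, running G = 2.446528
t=2: π = [0.2448, 0.3397, 0.4155], E[r] = 2.8709, γ^t·E[r] = 1.406765, running G = 3.853293
t=3: π = [0.2279, 0.3476, 0.4246], E[r] = 2.9804, γ^t·E[r] = 1.022268, running G = 4.875561

G = 4.8756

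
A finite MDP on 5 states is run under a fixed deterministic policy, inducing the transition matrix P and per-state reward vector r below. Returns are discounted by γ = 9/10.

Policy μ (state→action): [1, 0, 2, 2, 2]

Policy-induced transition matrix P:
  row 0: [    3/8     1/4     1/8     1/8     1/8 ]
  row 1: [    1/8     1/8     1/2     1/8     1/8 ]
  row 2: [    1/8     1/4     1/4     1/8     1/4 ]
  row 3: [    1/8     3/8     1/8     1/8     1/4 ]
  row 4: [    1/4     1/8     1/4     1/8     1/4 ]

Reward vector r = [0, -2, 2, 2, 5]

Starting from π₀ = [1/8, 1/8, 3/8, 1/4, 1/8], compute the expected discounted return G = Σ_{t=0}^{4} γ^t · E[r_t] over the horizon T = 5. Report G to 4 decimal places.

G = 5.7762

t=0: π = [0.1250, 0.1250, 0.3750, 0.2500, 0.1250], E[r] = 1.6250, γ^t·E[r] = 1.625000, running G = 1.625000
t=1: π = [0.1719, 0.2500, 0.2344, 0.1250, 0.2188], E[r] = 1.3125, γ^t·E[r] = 1.181250, running G = 2.806250
t=2: π = [0.1953, 0.2070, 0.2754, 0.1250, 0.1973], E[r] = 1.3730, γ^t·E[r] = 1.112168, running G = 3.918418
t=3: π = [0.1985, 0.2151, 0.2617, 0.1250, 0.1997], E[r] = 1.3418, γ^t·E[r] = 0.978170, running G = 4.896588
t=4: π = [0.1996, 0.2138, 0.2633, 0.1250, 0.1983], E[r] = 1.3406, γ^t·E[r] = 0.879592, running G = 5.776180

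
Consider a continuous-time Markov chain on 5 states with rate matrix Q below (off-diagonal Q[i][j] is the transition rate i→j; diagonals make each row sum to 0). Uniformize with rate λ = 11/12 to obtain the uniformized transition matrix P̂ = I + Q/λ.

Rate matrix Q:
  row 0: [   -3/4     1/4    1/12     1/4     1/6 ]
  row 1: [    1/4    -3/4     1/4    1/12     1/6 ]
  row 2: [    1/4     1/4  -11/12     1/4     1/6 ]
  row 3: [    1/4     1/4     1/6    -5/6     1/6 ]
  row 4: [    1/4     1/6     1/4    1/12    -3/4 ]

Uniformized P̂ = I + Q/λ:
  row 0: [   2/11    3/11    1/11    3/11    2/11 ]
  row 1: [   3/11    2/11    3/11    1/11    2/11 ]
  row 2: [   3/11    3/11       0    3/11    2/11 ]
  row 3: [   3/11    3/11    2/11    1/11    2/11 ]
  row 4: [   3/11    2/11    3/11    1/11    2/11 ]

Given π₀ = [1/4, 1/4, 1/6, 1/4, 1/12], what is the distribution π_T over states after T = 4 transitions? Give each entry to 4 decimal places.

t=0: π = [0.2500, 0.2500, 0.1667, 0.2500, 0.0833]
t=1: π = [0.2500, 0.2424, 0.1591, 0.1667, 0.1818]
t=2: π = [0.2500, 0.2342, 0.1687, 0.1653, 0.1818]
t=3: π = [0.2500, 0.2349, 0.1662, 0.1670, 0.1818]
t=4: π = [0.2500, 0.2348, 0.1668, 0.1666, 0.1818]

π = [0.2500, 0.2348, 0.1668, 0.1666, 0.1818]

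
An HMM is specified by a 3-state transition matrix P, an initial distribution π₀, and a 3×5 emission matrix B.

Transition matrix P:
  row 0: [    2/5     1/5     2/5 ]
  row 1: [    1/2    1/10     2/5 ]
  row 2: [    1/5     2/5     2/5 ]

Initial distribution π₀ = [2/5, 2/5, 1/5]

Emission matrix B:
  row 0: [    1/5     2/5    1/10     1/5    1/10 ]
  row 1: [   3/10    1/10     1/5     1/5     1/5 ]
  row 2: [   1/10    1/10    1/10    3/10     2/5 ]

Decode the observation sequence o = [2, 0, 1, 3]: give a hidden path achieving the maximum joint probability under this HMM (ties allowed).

t=0: δ = [4.000e-02, 8.000e-02, 2.000e-02]  (obs o_0=2)
t=1: δ = [8.000e-03, 2.400e-03, 3.200e-03]  ψ = [1, 0, 1]  (obs o_1=0)
t=2: δ = [1.280e-03, 1.600e-04, 3.200e-04]  ψ = [0, 0, 0]  (obs o_2=1)
t=3: δ = [1.024e-04, 5.120e-05, 1.536e-04]  ψ = [0, 0, 0]  (obs o_3=3)
backtrack: best end state = 2; path = [1, 0, 0, 2]

path = [1, 0, 0, 2]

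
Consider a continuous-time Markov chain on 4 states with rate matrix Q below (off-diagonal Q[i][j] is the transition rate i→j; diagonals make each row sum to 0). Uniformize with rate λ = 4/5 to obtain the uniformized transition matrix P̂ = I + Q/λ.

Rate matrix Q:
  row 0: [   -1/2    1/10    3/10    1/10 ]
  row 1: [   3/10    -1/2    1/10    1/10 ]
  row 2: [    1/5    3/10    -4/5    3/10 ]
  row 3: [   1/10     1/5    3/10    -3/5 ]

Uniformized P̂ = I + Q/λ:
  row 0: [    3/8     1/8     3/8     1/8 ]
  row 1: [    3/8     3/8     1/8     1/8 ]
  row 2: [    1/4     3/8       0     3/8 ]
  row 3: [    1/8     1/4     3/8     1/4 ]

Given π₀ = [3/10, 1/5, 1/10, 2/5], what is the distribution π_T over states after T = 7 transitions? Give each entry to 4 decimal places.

t=0: π = [0.3000, 0.2000, 0.1000, 0.4000]
t=1: π = [0.2625, 0.2500, 0.2875, 0.2000]
t=2: π = [0.2891, 0.2844, 0.2047, 0.2219]
t=3: π = [0.2939, 0.2750, 0.2271, 0.2039]
t=4: π = [0.2956, 0.2760, 0.2211, 0.2073]
t=5: π = [0.2955, 0.2752, 0.2231, 0.2062]
t=6: π = [0.2956, 0.2753, 0.2225, 0.2065]
t=7: π = [0.2955, 0.2753, 0.2227, 0.2065]

π = [0.2955, 0.2753, 0.2227, 0.2065]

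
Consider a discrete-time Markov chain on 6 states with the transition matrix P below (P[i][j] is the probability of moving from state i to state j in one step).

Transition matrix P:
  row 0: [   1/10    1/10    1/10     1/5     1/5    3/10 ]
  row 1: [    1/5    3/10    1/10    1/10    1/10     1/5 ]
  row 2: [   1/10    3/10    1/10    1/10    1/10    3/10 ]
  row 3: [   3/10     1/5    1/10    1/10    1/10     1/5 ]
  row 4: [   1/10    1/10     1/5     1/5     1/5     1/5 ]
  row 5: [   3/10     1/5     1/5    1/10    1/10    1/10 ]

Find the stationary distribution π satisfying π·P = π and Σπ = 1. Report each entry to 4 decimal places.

Balance equations π_j = Σ_i π_i·P[i][j]:
  π_0 = 1/10·π_0 + 1/5·π_1 + 1/10·π_2 + 3/10·π_3 + 1/10·π_4 + 3/10·π_5
  π_1 = 1/10·π_0 + 3/10·π_1 + 3/10·π_2 + 1/5·π_3 + 1/10·π_4 + 1/5·π_5
  π_2 = 1/10·π_0 + 1/10·π_1 + 1/10·π_2 + 1/10·π_3 + 1/5·π_4 + 1/5·π_5
  π_3 = 1/5·π_0 + 1/10·π_1 + 1/10·π_2 + 1/10·π_3 + 1/5·π_4 + 1/10·π_5
  π_4 = 1/5·π_0 + 1/10·π_1 + 1/10·π_2 + 1/10·π_3 + 1/5·π_4 + 1/10·π_5
  normalize: π_0 + π_1 + π_2 + π_3 + π_4 + π_5 = 1
Solving the linear system gives exactly π = [253/1340, 27/134, 9/67, 177/1340, 177/1340, 283/1340].

π = [0.1888, 0.2015, 0.1343, 0.1321, 0.1321, 0.2112]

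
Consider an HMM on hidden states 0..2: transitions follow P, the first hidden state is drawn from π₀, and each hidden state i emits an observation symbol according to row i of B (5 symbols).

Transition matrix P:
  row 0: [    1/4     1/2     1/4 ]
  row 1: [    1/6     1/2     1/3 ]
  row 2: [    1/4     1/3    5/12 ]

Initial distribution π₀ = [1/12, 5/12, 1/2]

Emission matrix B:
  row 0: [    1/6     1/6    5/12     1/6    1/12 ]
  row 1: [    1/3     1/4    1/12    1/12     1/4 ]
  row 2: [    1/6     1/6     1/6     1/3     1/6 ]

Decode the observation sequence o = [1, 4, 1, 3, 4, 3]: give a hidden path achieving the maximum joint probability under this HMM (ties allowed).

t=0: δ = [1.389e-02, 1.042e-01, 8.333e-02]  (obs o_0=1)
t=1: δ = [1.736e-03, 1.302e-02, 5.787e-03]  ψ = [2, 1, 1]  (obs o_1=4)
t=2: δ = [3.617e-04, 1.628e-03, 7.234e-04]  ψ = [1, 1, 1]  (obs o_2=1)
t=3: δ = [4.521e-05, 6.782e-05, 1.808e-04]  ψ = [1, 1, 1]  (obs o_3=3)
t=4: δ = [3.768e-06, 1.507e-05, 1.256e-05]  ψ = [2, 2, 2]  (obs o_4=4)
t=5: δ = [5.233e-07, 6.279e-07, 1.744e-06]  ψ = [2, 1, 2]  (obs o_5=3)
backtrack: best end state = 2; path = [1, 1, 1, 2, 2, 2]

path = [1, 1, 1, 2, 2, 2]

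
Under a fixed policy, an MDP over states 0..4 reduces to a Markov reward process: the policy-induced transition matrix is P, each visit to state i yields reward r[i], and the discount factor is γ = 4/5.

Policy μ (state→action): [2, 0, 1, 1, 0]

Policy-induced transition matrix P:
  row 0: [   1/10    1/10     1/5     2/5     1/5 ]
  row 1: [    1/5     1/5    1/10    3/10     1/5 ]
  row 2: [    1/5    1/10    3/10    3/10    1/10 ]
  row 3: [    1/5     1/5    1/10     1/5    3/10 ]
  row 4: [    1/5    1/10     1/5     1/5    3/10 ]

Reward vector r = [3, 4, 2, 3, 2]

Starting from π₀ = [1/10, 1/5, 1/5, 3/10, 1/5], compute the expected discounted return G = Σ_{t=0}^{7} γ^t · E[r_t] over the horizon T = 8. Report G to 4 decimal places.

G = 11.4510

t=0: π = [0.1000, 0.2000, 0.2000, 0.3000, 0.2000], E[r] = 2.8000, γ^t·E[r] = 2.800000, running G = 2.800000
t=1: π = [0.1900, 0.1500, 0.1700, 0.2600, 0.2300], E[r] = 2.7500, γ^t·E[r] = 2.200000, running G = 5.000000
t=2: π = [0.1810, 0.1410, 0.1760, 0.2700, 0.2320], E[r] = 2.7330, γ^t·E[r] = 1.749120, running G = 6.749120
t=3: π = [0.1819, 0.1411, 0.1765, 0.2679, 0.2326], E[r] = 2.7320, γ^t·E[r] = 1.398784, running G = 8.147904
t=4: π = [0.1818, 0.1409, 0.1768, 0.2681, 0.2324], E[r] = 2.7318, γ^t·E[r] = 1.118925, running G = 9.266829
t=5: π = [0.1818, 0.1409, 0.1768, 0.2681, 0.2324], E[r] = 2.7318, γ^t·E[r] = 0.895141, running G = 10.161970
t=6: π = [0.1818, 0.1409, 0.1768, 0.2681, 0.2324], E[r] = 2.7318, γ^t·E[r] = 0.716113, running G = 10.878083
t=7: π = [0.1818, 0.1409, 0.1768, 0.2681, 0.2324], E[r] = 2.7318, γ^t·E[r] = 0.572891, running G = 11.450974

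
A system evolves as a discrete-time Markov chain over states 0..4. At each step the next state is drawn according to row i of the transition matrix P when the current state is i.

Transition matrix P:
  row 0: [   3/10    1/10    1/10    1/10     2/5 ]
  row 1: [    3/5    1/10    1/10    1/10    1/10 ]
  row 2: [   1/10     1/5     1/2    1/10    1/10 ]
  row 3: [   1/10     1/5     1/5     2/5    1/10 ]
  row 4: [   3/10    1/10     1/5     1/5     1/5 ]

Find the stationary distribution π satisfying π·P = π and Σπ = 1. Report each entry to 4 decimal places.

π = [0.2621, 0.1399, 0.2283, 0.1712, 0.1985]

Balance equations π_j = Σ_i π_i·P[i][j]:
  π_0 = 3/10·π_0 + 3/5·π_1 + 1/10·π_2 + 1/10·π_3 + 3/10·π_4
  π_1 = 1/10·π_0 + 1/10·π_1 + 1/5·π_2 + 1/5·π_3 + 1/10·π_4
  π_2 = 1/10·π_0 + 1/10·π_1 + 1/2·π_2 + 1/5·π_3 + 1/5·π_4
  π_3 = 1/10·π_0 + 1/10·π_1 + 1/10·π_2 + 2/5·π_3 + 1/5·π_4
  normalize: π_0 + π_1 + π_2 + π_3 + π_4 = 1
Solving the linear system gives exactly π = [103/393, 55/393, 628/2751, 157/917, 26/131].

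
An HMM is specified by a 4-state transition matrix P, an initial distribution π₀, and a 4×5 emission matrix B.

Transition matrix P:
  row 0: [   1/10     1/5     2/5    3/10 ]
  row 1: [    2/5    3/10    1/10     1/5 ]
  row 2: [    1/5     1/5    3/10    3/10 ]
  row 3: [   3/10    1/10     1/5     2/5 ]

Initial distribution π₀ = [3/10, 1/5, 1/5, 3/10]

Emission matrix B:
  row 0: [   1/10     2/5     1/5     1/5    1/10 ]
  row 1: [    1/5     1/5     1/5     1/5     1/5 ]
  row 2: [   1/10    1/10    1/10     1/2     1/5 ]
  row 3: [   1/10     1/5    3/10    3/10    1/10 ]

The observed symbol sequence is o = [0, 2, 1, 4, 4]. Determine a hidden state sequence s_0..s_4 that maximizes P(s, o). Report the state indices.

t=0: δ = [3.000e-02, 4.000e-02, 2.000e-02, 3.000e-02]  (obs o_0=0)
t=1: δ = [3.200e-03, 2.400e-03, 1.200e-03, 3.600e-03]  ψ = [1, 1, 0, 3]  (obs o_1=2)
t=2: δ = [4.320e-04, 1.440e-04, 1.280e-04, 2.880e-04]  ψ = [3, 1, 0, 3]  (obs o_2=1)
t=3: δ = [8.640e-06, 1.728e-05, 3.456e-05, 1.296e-05]  ψ = [3, 0, 0, 0]  (obs o_3=4)
t=4: δ = [6.912e-07, 1.382e-06, 2.074e-06, 1.037e-06]  ψ = [1, 2, 2, 2]  (obs o_4=4)
backtrack: best end state = 2; path = [3, 3, 0, 2, 2]

path = [3, 3, 0, 2, 2]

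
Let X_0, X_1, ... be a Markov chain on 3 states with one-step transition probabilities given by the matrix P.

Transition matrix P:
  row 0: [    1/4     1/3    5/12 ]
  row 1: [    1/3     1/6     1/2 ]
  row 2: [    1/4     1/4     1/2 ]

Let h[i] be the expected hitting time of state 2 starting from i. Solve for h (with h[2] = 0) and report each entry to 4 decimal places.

h = [2.2703, 2.1081, 0.0000]

First-step conditioning: h[2] = 0; for i ≠ 2, h[i] = 1 + Σ_k P[i][k]·h[k].
  h[0] = 1 + 1/4·h[0] + 1/3·h[1]
  h[1] = 1 + 1/3·h[0] + 1/6·h[1]
Solving the 2×2 linear system over states ≠ 2 gives exactly h = [84/37, 78/37, 0] (h[2] = 0 is the target).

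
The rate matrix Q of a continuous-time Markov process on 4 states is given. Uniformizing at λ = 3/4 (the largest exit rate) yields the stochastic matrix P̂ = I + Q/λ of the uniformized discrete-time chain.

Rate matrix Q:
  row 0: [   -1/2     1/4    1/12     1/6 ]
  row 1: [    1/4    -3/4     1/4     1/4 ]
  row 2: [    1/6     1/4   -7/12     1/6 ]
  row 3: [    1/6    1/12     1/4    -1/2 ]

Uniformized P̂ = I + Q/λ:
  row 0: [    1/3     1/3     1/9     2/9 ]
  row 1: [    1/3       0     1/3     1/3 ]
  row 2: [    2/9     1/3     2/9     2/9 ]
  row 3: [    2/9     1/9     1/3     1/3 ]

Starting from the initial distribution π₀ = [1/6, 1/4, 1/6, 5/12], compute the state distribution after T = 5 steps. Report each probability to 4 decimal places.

t=0: π = [0.1667, 0.2500, 0.1667, 0.4167]
t=1: π = [0.2685, 0.1574, 0.2778, 0.2963]
t=2: π = [0.2695, 0.2150, 0.2428, 0.2726]
t=3: π = [0.2761, 0.2011, 0.2465, 0.2764]
t=4: π = [0.2752, 0.2049, 0.2446, 0.2753]
t=5: π = [0.2756, 0.2039, 0.2450, 0.2756]

π = [0.2756, 0.2039, 0.2450, 0.2756]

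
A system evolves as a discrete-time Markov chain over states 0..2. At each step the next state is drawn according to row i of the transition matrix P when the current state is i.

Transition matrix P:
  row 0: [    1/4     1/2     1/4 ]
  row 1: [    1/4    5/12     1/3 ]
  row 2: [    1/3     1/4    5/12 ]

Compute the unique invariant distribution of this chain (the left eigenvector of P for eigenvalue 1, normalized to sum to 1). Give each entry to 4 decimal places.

π = [0.2782, 0.3835, 0.3383]

Balance equations π_j = Σ_i π_i·P[i][j]:
  π_0 = 1/4·π_0 + 1/4·π_1 + 1/3·π_2
  π_1 = 1/2·π_0 + 5/12·π_1 + 1/4·π_2
  normalize: π_0 + π_1 + π_2 = 1
Solving the linear system gives exactly π = [37/133, 51/133, 45/133].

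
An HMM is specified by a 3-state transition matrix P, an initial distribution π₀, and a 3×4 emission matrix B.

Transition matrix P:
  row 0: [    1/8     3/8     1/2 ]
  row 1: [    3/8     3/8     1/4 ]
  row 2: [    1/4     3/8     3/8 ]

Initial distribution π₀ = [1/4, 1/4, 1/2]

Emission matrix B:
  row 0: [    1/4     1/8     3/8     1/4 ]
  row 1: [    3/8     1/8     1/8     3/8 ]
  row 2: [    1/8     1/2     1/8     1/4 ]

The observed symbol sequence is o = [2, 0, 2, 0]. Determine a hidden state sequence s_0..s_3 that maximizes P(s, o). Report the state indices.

t=0: δ = [9.375e-02, 3.125e-02, 6.250e-02]  (obs o_0=2)
t=1: δ = [3.906e-03, 1.318e-02, 5.859e-03]  ψ = [2, 0, 0]  (obs o_1=0)
t=2: δ = [1.854e-03, 6.180e-04, 4.120e-04]  ψ = [1, 1, 1]  (obs o_2=2)
t=3: δ = [5.794e-05, 2.607e-04, 1.159e-04]  ψ = [0, 0, 0]  (obs o_3=0)
backtrack: best end state = 1; path = [0, 1, 0, 1]

path = [0, 1, 0, 1]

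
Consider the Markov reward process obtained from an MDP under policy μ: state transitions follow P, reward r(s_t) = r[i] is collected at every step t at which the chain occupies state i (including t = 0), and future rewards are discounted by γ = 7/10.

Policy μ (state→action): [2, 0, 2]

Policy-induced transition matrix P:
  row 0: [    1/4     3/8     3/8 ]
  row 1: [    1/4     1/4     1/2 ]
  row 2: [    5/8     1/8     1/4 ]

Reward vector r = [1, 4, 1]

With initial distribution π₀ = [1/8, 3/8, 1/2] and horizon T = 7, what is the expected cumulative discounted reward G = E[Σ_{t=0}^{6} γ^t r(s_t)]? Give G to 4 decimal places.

t=0: π = [0.1250, 0.3750, 0.5000], E[r] = 2.1250, γ^t·E[r] = 2.125000, running G = 2.125000
t=1: π = [0.4375, 0.2031, 0.3594], E[r] = 1.6094, γ^t·E[r] = 1.126563, running G = 3.251563
t=2: π = [0.3848, 0.2598, 0.3555], E[r] = 1.7793, γ^t·E[r] = 0.871855, running G = 4.123418
t=3: π = [0.3833, 0.2537, 0.3630], E[r] = 1.7610, γ^t·E[r] = 0.604018, running G = 4.727436
t=4: π = [0.3861, 0.2525, 0.3613], E[r] = 1.7576, γ^t·E[r] = 0.421999, running G = 5.149436
t=5: π = [0.3855, 0.2531, 0.3614], E[r] = 1.7593, γ^t·E[r] = 0.295686, running G = 5.445122
t=6: π = [0.3855, 0.2530, 0.3615], E[r] = 1.7590, γ^t·E[r] = 0.206949, running G = 5.652071

G = 5.6521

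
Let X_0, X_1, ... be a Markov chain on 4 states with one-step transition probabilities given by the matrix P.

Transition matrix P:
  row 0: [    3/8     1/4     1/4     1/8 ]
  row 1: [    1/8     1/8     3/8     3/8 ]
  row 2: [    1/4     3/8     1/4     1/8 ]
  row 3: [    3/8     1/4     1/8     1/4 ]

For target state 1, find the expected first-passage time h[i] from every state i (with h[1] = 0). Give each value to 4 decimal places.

h = [3.5840, 0.0000, 3.1360, 3.6480]

First-step conditioning: h[1] = 0; for i ≠ 1, h[i] = 1 + Σ_k P[i][k]·h[k].
  h[0] = 1 + 3/8·h[0] + 1/4·h[2] + 1/8·h[3]
  h[2] = 1 + 1/4·h[0] + 1/4·h[2] + 1/8·h[3]
  h[3] = 1 + 3/8·h[0] + 1/8·h[2] + 1/4·h[3]
Solving the 3×3 linear system over states ≠ 1 gives exactly h = [448/125, 0, 392/125, 456/125] (h[1] = 0 is the target).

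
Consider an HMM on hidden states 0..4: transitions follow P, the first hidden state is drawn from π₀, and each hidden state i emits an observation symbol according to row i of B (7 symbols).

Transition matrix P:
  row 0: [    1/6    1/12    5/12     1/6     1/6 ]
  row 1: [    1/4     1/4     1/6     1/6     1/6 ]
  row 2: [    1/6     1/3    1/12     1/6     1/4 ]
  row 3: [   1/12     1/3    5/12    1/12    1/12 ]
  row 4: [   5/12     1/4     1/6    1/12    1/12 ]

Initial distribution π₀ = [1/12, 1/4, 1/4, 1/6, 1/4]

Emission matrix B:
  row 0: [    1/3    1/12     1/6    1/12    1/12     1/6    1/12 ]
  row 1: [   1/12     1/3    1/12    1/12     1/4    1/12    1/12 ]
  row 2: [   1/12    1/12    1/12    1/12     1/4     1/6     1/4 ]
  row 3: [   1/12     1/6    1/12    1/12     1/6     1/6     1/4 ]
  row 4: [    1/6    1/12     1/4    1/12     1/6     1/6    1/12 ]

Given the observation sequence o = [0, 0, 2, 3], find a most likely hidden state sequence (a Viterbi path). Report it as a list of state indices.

path = [4, 0, 4, 0]

t=0: δ = [2.778e-02, 2.083e-02, 2.083e-02, 1.389e-02, 4.167e-02]  (obs o_0=0)
t=1: δ = [5.787e-03, 8.681e-04, 9.645e-04, 3.858e-04, 8.681e-04]  ψ = [4, 4, 0, 0, 2]  (obs o_1=0)
t=2: δ = [1.608e-04, 4.019e-05, 2.009e-04, 8.038e-05, 2.411e-04]  ψ = [0, 0, 0, 0, 0]  (obs o_2=2)
t=3: δ = [8.372e-06, 5.582e-06, 5.582e-06, 2.791e-06, 4.186e-06]  ψ = [4, 2, 0, 2, 2]  (obs o_3=3)
backtrack: best end state = 0; path = [4, 0, 4, 0]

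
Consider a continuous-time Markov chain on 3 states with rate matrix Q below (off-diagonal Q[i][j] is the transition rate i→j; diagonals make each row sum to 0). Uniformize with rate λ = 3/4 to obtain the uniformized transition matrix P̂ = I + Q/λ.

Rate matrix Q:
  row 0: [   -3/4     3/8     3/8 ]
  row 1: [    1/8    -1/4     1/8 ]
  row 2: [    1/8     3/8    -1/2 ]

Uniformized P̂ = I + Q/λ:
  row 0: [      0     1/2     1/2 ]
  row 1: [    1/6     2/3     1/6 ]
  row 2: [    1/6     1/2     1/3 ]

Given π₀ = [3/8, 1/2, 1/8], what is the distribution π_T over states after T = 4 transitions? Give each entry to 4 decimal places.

t=0: π = [0.3750, 0.5000, 0.1250]
t=1: π = [0.1042, 0.5833, 0.3125]
t=2: π = [0.1493, 0.5972, 0.2535]
t=3: π = [0.1418, 0.5995, 0.2587]
t=4: π = [0.1430, 0.5999, 0.2570]

π = [0.1430, 0.5999, 0.2570]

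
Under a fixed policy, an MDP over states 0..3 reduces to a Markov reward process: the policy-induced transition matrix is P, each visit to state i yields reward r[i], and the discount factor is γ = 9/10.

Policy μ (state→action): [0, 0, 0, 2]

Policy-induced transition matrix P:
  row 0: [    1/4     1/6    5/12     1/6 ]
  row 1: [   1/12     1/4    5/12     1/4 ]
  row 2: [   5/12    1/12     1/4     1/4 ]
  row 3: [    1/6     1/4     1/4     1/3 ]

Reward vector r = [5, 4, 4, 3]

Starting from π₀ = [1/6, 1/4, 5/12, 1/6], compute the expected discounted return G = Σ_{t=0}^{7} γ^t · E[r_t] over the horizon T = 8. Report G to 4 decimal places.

t=0: π = [0.1667, 0.2500, 0.4167, 0.1667], E[r] = 4.0000, γ^t·E[r] = 4.000000, running G = 4.000000
t=1: π = [0.2639, 0.1667, 0.3194, 0.2500], E[r] = 4.0139, γ^t·E[r] = 3.612500, running G = 7.612500
t=2: π = [0.2546, 0.1748, 0.3218, 0.2488], E[r] = 4.0058, γ^t·E[r] = 3.244688, running G = 10.857188
t=3: π = [0.2538, 0.1752, 0.3216, 0.2495], E[r] = 4.0042, γ^t·E[r] = 2.919094, running G = 13.776281
t=4: π = [0.2536, 0.1753, 0.3215, 0.2496], E[r] = 4.0040, γ^t·E[r] = 2.627000, running G = 16.403281
t=5: π = [0.2536, 0.1753, 0.3215, 0.2497], E[r] = 4.0039, γ^t·E[r] = 2.364261, running G = 18.767543
t=6: π = [0.2536, 0.1753, 0.3215, 0.2497], E[r] = 4.0039, γ^t·E[r] = 2.127828, running G = 20.895371
t=7: π = [0.2536, 0.1753, 0.3215, 0.2497], E[r] = 4.0039, γ^t·E[r] = 1.915044, running G = 22.810415

G = 22.8104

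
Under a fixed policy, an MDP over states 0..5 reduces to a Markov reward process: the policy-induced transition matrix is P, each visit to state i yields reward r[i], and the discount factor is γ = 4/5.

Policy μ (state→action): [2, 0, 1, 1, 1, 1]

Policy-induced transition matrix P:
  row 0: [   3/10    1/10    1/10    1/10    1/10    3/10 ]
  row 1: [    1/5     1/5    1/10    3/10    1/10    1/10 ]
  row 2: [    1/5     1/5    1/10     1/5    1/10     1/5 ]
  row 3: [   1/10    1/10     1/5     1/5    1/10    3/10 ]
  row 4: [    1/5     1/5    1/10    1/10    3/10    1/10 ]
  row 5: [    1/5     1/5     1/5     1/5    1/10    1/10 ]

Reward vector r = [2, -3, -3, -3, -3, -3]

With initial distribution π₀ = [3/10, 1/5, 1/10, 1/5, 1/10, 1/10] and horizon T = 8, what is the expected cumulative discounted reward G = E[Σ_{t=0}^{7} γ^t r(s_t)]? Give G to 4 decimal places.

G = -7.7561

t=0: π = [0.3000, 0.2000, 0.1000, 0.2000, 0.1000, 0.1000], E[r] = -1.5000, γ^t·E[r] = -1.500000, running G = -1.500000
t=1: π = [0.2100, 0.1500, 0.1300, 0.1800, 0.1200, 0.2100], E[r] = -1.9500, γ^t·E[r] = -1.560000, running G = -3.060000
t=2: π = [0.2030, 0.1610, 0.1390, 0.1820, 0.1240, 0.1910], E[r] = -1.9850, γ^t·E[r] = -1.270400, running G = -4.330400
t=3: π = [0.2021, 0.1615, 0.1373, 0.1834, 0.1248, 0.1909], E[r] = -1.9895, γ^t·E[r] = -1.018624, running G = -5.349024
t=4: π = [0.2019, 0.1615, 0.1374, 0.1835, 0.1250, 0.1908], E[r] = -1.9907, γ^t·E[r] = -0.815370, running G = -6.164394
t=5: π = [0.2018, 0.1615, 0.1374, 0.1835, 0.1250, 0.1908], E[r] = -1.9908, γ^t·E[r] = -0.652344, running G = -6.816738
t=6: π = [0.2018, 0.1615, 0.1374, 0.1835, 0.1250, 0.1908], E[r] = -1.9908, γ^t·E[r] = -0.521879, running G = -7.338617
t=7: π = [0.2018, 0.1615, 0.1374, 0.1835, 0.1250, 0.1908], E[r] = -1.9908, γ^t·E[r] = -0.417504, running G = -7.756121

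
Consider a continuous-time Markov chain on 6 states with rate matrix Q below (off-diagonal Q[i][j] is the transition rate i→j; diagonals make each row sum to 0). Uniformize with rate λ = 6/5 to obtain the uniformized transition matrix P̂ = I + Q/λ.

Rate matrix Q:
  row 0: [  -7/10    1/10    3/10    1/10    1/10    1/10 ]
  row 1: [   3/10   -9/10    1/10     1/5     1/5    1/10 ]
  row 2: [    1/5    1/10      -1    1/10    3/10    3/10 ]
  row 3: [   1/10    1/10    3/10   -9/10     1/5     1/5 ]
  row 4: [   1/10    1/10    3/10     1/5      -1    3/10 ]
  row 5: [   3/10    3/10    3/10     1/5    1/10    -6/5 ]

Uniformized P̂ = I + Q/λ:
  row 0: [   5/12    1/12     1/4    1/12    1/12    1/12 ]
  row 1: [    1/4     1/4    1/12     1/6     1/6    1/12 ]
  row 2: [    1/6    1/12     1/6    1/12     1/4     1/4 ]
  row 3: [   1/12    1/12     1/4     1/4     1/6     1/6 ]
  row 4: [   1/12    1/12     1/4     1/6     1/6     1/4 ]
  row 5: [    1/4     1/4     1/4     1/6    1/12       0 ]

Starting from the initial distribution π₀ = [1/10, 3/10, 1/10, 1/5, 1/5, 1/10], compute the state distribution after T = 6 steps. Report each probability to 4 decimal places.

π = [0.2195, 0.1288, 0.2109, 0.1427, 0.1540, 0.1440]

t=0: π = [0.1000, 0.3000, 0.1000, 0.2000, 0.2000, 0.1000]
t=1: π = [0.1917, 0.1500, 0.1917, 0.1667, 0.1583, 0.1417]
t=2: π = [0.2118, 0.1319, 0.2090, 0.1486, 0.1549, 0.1438]
t=3: π = [0.2173, 0.1293, 0.2106, 0.1440, 0.1545, 0.1444]
t=4: π = [0.2189, 0.1289, 0.2109, 0.1430, 0.1541, 0.1441]
t=5: π = [0.2194, 0.1288, 0.2109, 0.1428, 0.1540, 0.1441]
t=6: π = [0.2195, 0.1288, 0.2109, 0.1427, 0.1540, 0.1440]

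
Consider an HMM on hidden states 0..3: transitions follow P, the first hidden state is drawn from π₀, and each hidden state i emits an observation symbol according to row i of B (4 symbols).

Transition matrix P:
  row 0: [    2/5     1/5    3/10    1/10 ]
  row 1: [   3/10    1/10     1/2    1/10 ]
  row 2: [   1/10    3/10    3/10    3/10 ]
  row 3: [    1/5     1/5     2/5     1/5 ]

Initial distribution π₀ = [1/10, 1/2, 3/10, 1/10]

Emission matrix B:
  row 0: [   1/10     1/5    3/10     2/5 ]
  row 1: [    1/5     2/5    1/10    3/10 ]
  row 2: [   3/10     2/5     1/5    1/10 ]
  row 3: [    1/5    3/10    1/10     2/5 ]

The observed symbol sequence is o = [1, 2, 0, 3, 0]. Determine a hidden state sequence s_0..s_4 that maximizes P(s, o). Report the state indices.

t=0: δ = [2.000e-02, 2.000e-01, 1.200e-01, 3.000e-02]  (obs o_0=1)
t=1: δ = [1.800e-02, 3.600e-03, 2.000e-02, 3.600e-03]  ψ = [1, 2, 1, 2]  (obs o_1=2)
t=2: δ = [7.200e-04, 1.200e-03, 1.800e-03, 1.200e-03]  ψ = [0, 2, 2, 2]  (obs o_2=0)
t=3: δ = [1.440e-04, 1.620e-04, 6.000e-05, 2.160e-04]  ψ = [1, 2, 1, 2]  (obs o_3=3)
t=4: δ = [5.760e-06, 8.640e-06, 2.592e-05, 8.640e-06]  ψ = [0, 3, 3, 3]  (obs o_4=0)
backtrack: best end state = 2; path = [1, 2, 2, 3, 2]

path = [1, 2, 2, 3, 2]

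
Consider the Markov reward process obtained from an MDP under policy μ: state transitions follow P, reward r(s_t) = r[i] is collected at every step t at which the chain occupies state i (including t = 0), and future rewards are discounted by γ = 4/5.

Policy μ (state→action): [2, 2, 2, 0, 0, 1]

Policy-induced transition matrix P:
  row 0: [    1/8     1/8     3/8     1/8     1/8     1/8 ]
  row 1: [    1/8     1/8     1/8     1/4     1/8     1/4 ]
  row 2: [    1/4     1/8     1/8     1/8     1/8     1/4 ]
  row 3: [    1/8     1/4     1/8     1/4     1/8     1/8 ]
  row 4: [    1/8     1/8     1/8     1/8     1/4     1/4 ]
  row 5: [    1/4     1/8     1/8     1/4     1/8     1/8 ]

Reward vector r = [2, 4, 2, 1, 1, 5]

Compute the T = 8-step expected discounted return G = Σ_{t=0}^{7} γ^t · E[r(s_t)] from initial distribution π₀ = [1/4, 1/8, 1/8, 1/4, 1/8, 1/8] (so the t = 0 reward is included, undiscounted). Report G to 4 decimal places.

t=0: π = [0.2500, 0.1250, 0.1250, 0.2500, 0.1250, 0.1250], E[r] = 2.2500, γ^t·E[r] = 2.250000, running G = 2.250000
t=1: π = [0.1563, 0.1563, 0.1875, 0.1875, 0.1406, 0.1719], E[r] = 2.5000, γ^t·E[r] = 2.000000, running G = 4.250000
t=2: π = [0.1699, 0.1484, 0.1641, 0.1895, 0.1426, 0.1855], E[r] = 2.5215, γ^t·E[r] = 1.613750, running G = 5.863750
t=3: π = [0.1687, 0.1487, 0.1675, 0.1904, 0.1428, 0.1819], E[r] = 2.5098, γ^t·E[r] = 1.285000, running G = 7.148750
t=4: π = [0.1687, 0.1488, 0.1672, 0.1901, 0.1429, 0.1824], E[r] = 2.5117, γ^t·E[r] = 1.028813, running G = 8.177563
t=5: π = [0.1687, 0.1488, 0.1672, 0.1902, 0.1429, 0.1824], E[r] = 2.5116, γ^t·E[r] = 0.822993, running G = 9.000555
t=6: π = [0.1687, 0.1488, 0.1672, 0.1902, 0.1429, 0.1823], E[r] = 2.5116, γ^t·E[r] = 0.658393, running G = 9.658948
t=7: π = [0.1687, 0.1488, 0.1672, 0.1902, 0.1429, 0.1824], E[r] = 2.5116, γ^t·E[r] = 0.526715, running G = 10.185663

G = 10.1857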